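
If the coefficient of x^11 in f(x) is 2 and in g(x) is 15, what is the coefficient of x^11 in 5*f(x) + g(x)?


Scalar multiplication scales coefficients: 5 * 2 = 10.
Then add the g coefficient: 10 + 15
= 25

25


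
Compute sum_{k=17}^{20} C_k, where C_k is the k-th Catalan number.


C_17 through C_20: 129644790, 477638700, 1767263190, 6564120420
Sum = 129644790 + 477638700 + 1767263190 + 6564120420
= 8938667100

8938667100


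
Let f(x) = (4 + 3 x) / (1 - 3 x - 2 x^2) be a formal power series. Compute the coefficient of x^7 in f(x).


Write f(x) = sum_{k>=0} a_k x^k. Multiplying both sides by 1 - 3 x - 2 x^2 gives
(1 - 3 x - 2 x^2) sum_{k>=0} a_k x^k = 4 + 3 x.
Matching coefficients:
 x^0: a_0 = 4
 x^1: a_1 - 3 a_0 = 3  =>  a_1 = 3*4 + 3 = 15
 x^k (k >= 2): a_k = 3 a_{k-1} + 2 a_{k-2}.
Iterating: a_2 = 53, a_3 = 189, a_4 = 673, a_5 = 2397, a_6 = 8537, a_7 = 30405.
So the coefficient of x^7 is 30405.

30405


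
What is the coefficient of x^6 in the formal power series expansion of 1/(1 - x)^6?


The negative binomial / multiset identity is
1/(1 - x)^r = sum_{k>=0} C(k + r - 1, r - 1) x^k.
Here r = 6 and k = 6, so the coefficient is
C(6 + 5, 5) = C(11, 5)
= 462

462


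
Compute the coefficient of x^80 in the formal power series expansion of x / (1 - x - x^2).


Let f(x) = sum_{k>=0} a_k x^k. Multiplying f(x) * (1 - x - x^2) = x and matching coefficients gives a_0 = 0, a_1 = 1, and a_k = a_{k-1} + a_{k-2} for k >= 2. These are the Fibonacci numbers F_k.
Iterating from F_0 = 0, F_1 = 1:
F_0=0, F_1=1, F_2=1, F_3=2, F_4=3, F_5=5, F_6=8, F_7=13, F_8=21, F_9=34, ...
F_80 = 23416728348467685.

23416728348467685


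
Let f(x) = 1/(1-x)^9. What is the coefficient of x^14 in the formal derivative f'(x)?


Differentiate: d/dx [ 1/(1-x)^r ] = r / (1-x)^(r+1).
Here r = 9, so f'(x) = 9 / (1-x)^10.
The expansion of 1/(1-x)^(r+1) has coefficient of x^n equal to C(n+r, r).
So the coefficient of x^14 in f'(x) is
9 * C(23, 9) = 9 * 817190 = 7354710

7354710


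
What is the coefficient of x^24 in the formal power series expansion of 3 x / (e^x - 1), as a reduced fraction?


The exponential generating function for Bernoulli numbers is
x / (e^x - 1) = sum_{k>=0} B_k x^k / k!.
So the coefficient of x^24 in 3 x / (e^x - 1) is 3 B_24 / 24!.
Computing: B_24 = -236364091/2730, 24! = 620448401733239439360000, giving
3 * -236364091/2730 / 620448401733239439360000 = -236364091/564608045577247889817600000.

-236364091/564608045577247889817600000


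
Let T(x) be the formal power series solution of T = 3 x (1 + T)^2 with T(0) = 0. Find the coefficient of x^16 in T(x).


Apply the Lagrange inversion formula: if T = 3 x * phi(T) with phi(t) = (1 + t)^2, then [x^n] T = 3^n * (1/n) [t^(n-1)] phi(t)^n = 3^n * (1/n) [t^(n-1)] (1 + t)^(2n) = 3^n * (1/n) C(2n, n-1).
Using the identity C(2n, n-1) = C(2n, n) * n / (n+1), the unscaled factor equals C(2n, n) / (n+1) = C_n, the n-th Catalan number.
For n = 16: C_16 = C(32, 16) / 17 = 601080390/17 = 35357670.
With the 3^16 = 43046721 factor, the coefficient is 43046721 * 35357670 = 1522031755700070.

1522031755700070


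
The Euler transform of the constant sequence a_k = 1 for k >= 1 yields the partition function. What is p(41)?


The Euler transform converts the sequence a_k = 1 into the number of integer partitions.
Using the recurrence or dynamic programming:
p(41) = 44583

44583


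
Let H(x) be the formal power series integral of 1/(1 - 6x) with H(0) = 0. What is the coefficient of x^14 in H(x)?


1/(1 - 6x) = sum_{k>=0} 6^k x^k. Integrating termwise with H(0) = 0:
H(x) = sum_{k>=0} 6^k x^(k+1) / (k+1) = sum_{m>=1} 6^(m-1) x^m / m.
For m = 14: 6^13/14 = 13060694016/14 = 6530347008/7.

6530347008/7


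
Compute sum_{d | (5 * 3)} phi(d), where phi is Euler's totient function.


First, 5 * 3 = 15. One classical identity is sum_{d | n} phi(d) = n (each k in [1, n] has a unique gcd with n, and among the k's with gcd(k, n) = n/d there are phi(d) of them). So the sum equals 15. We also verify directly:
Divisors of 15: 1, 3, 5, 15.
phi values: 1, 2, 4, 8.
Sum = 15.

15


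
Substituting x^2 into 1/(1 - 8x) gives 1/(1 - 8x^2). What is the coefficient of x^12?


The coefficient of x^(2m) in 1/(1 - 8x^2) is 8^m.
With n = 12 = 2*6, the coefficient is 8^6 = 262144.

262144


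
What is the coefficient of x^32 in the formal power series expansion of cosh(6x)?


The Maclaurin series is cosh(t) = sum_{m>=0} t^(2m) / (2m)!, so substituting t = 6x, only even powers of x are nonzero, with coefficient of x^(2m) equal to 6^(2m) / (2m)!.
For x^32 the coefficient is 6^32/32! = 7958661109946400884391936/263130836933693530167218012160000000 = 774840978/25617946563506171875.

774840978/25617946563506171875


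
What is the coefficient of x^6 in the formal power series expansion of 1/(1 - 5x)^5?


The general identity 1/(1 - c x)^r = sum_{k>=0} c^k C(k + r - 1, r - 1) x^k follows by substituting y = c x into 1/(1 - y)^r = sum_{k>=0} C(k + r - 1, r - 1) y^k.
For c = 5, r = 5, k = 6:
5^6 * C(10, 4) = 15625 * 210 = 3281250.

3281250


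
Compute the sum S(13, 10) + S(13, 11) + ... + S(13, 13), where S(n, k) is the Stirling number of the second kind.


By definition, S(n, k) counts partitions of an n-set into exactly k nonempty blocks.
Computing row n = 13 for k = 10..13:
S(13, k): 39325, 2431, 78, 1
Sum = 41835.

41835


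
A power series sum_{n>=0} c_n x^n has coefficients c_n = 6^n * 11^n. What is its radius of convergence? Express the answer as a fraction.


By the root test (Cauchy-Hadamard), the radius is R = 1 / limsup_n |c_n|^(1/n).
Here |c_n|^(1/n) = (6^n * 11^n)^(1/n) = 6 * 11 = 66 for all n.
So R = 1/66 = 1/66.

1/66


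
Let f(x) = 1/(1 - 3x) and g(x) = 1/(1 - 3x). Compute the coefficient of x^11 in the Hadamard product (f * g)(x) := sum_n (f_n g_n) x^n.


f has coefficients f_k = 3^k and g has coefficients g_k = 3^k, so the Hadamard product has coefficient (f*g)_k = 3^k * 3^k = 9^k.
For k = 11: 9^11 = 31381059609.

31381059609


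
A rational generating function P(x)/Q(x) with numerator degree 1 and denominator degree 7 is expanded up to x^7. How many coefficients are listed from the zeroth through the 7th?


Expanding up to x^7 gives the coefficients for x^0, x^1, ..., x^7.
That is 7 + 1 = 8 coefficients in total.

8


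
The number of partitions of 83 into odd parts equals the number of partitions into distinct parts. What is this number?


Computing partitions of 83 into odd parts (1, 3, 5, ...):
Using the generating function prod_{k>=0} 1/(1-x^(2k+1)),
the count is 101698

101698


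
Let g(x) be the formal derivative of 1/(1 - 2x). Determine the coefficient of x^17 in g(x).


Differentiate termwise: d/dx sum_{k>=0} 2^k x^k = sum_{k>=1} k 2^k x^(k-1) = sum_{j>=0} (j+1) 2^(j+1) x^j.
Equivalently, d/dx [1/(1 - 2x)] = 2/(1 - 2x)^2.
For j = 17: 18 * 2^18 = 18 * 262144 = 4718592.

4718592


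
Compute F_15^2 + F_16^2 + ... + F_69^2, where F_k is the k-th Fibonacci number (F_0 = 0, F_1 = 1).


There is a standard identity sum_{k=0}^{N} F_k^2 = F_N * F_{N+1} (proved inductively from the telescoping relation F_k^2 = F_k F_{k+1} - F_{k-1} F_k). Then
sum_{k=15}^{69} F_k^2 = F_69 F_70 - F_14 F_15.
Computing: F_69 = 117669030460994, F_70 = 190392490709135, F_14 = 377, F_15 = 610.
Sum = 117669030460994 * 190392490709135 - 377 * 610 = 22403299788797723451016750220.

22403299788797723451016750220


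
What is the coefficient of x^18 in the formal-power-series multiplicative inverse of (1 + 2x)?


The inverse is 1/(1 + 2x). Apply the geometric identity 1/(1 - y) = sum_{k>=0} y^k with y = -2x:
1/(1 + 2x) = sum_{k>=0} (-2)^k x^k.
So the coefficient of x^18 is (-2)^18 = 262144.

262144


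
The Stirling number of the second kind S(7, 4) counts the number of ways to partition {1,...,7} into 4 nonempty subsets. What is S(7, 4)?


Using the explicit formula S(n,k) = (1/k!) sum_{j=0}^{k} (-1)^(k-j) C(k,j) j^n:
S(7, 4) = 350
Equivalently, S(n,k) is n! times the coefficient of x^n in the EGF (e^x - 1)^k / k!.

350


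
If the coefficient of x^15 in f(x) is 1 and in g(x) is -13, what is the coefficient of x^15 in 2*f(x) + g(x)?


Scalar multiplication scales coefficients: 2 * 1 = 2.
Then add the g coefficient: 2 + -13
= -11

-11


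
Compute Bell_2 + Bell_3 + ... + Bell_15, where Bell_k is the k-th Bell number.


Recall Bell_k counts set partitions of a k-set (with Bell_0 = 1 by convention).
Bell_2 through Bell_15: 2, 5, 15, 52, 203, 877, 4140, 21147, 115975, 678570, 4213597, 27644437, 190899322, 1382958545
Sum = 2 + 5 + 15 + 52 + 203 + 877 + 4140 + 21147 + 115975 + 678570 + 4213597 + 27644437 + 190899322 + 1382958545 = 1606536887.

1606536887


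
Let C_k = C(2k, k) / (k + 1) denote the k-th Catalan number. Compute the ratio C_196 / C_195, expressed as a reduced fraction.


Using C_k = (2k)! / (k! (k+1)!), the ratio C_{k+1}/C_k simplifies to
C_{k+1}/C_k = [(2k+2)! / ((k+1)! (k+2)!)] * [k! (k+1)! / (2k)!]
 = (2k+2)(2k+1) / ((k+1)(k+2)) = 2(2k+1) / (k+2).
For k = 195: 2(2*195 + 1) / (195 + 2) = 782/197 = 782/197.

782/197


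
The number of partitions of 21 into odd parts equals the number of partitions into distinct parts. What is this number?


Computing partitions of 21 into odd parts (1, 3, 5, ...):
Using the generating function prod_{k>=0} 1/(1-x^(2k+1)),
the count is 76

76


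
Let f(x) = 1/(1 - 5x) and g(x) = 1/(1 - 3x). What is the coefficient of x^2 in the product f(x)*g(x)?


The coefficient of x^n in f*g is the Cauchy product: sum_{k=0}^{n} a^k * b^(n-k).
With a=5, b=3, n=2:
sum_{k=0}^{2} 5^k * 3^(2-k)
= 49

49


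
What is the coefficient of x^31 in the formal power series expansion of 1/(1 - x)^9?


The negative binomial / multiset identity is
1/(1 - x)^r = sum_{k>=0} C(k + r - 1, r - 1) x^k.
Here r = 9 and k = 31, so the coefficient is
C(31 + 8, 8) = C(39, 8)
= 61523748

61523748


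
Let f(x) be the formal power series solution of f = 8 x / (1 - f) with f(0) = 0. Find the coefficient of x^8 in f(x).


Apply Lagrange inversion: f = 8 x * phi(f) with phi(t) = 1/(1 - t), so
[x^n] f = 8^n * (1/n) [t^(n-1)] phi(t)^n = 8^n * (1/n) [t^(n-1)] (1 - t)^(-n) = 8^n * (1/n) C(2n - 2, n - 1) = 8^n * C_{n-1}.
For n = 8: C_7 = C(14, 7) / 8 = 3432/8 = 429.
With the 8^8 = 16777216 factor, the coefficient is 16777216 * 429 = 7197425664.

7197425664


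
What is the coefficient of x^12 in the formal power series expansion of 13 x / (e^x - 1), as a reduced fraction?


The exponential generating function for Bernoulli numbers is
x / (e^x - 1) = sum_{k>=0} B_k x^k / k!.
So the coefficient of x^12 in 13 x / (e^x - 1) is 13 B_12 / 12!.
Computing: B_12 = -691/2730, 12! = 479001600, giving
13 * -691/2730 / 479001600 = -691/100590336000.

-691/100590336000


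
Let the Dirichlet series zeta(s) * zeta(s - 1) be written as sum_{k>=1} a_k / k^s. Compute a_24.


Convolution gives a_k = sum_{d | k} d * 1 = sum_{d | k} d = sigma(k), the sum of positive divisors of k.
For k = 24, the divisors are 1, 2, 3, 4, 6, 8, 12, 24, so
sigma(24) = 1 + 2 + 3 + 4 + 6 + 8 + 12 + 24 = 60.

60


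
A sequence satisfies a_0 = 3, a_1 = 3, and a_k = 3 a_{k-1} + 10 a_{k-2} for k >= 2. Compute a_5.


The characteristic equation is t^2 - 3 t - 10 = 0, with roots r_1 = 5 and r_2 = -2 (so c_1 = r_1 + r_2, c_2 = -r_1 r_2 as required).
One can use the closed form a_n = A r_1^n + B r_2^n, but direct iteration is more reliable:
a_0 = 3, a_1 = 3, a_2 = 39, a_3 = 147, a_4 = 831, a_5 = 3963.
So a_5 = 3963.

3963


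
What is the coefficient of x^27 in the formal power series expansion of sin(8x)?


The Maclaurin series is sin(t) = sum_{k>=0} (-1)^k t^(2k+1) / (2k+1)!, so substituting t = 8x, only odd powers of x are nonzero, with coefficient of x^(2k+1) equal to (-1)^k 8^(2k+1) / (2k+1)!.
Write 27 = 2*13 + 1, giving the coefficient (-1)^13 * 8^27 / 27! = -2417851639229258349412352/10888869450418352160768000000 = -288230376151711744/1298054391195577640625.

-288230376151711744/1298054391195577640625


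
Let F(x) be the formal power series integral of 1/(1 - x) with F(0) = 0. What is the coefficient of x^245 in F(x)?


1/(1 - x) = sum_{k>=0} x^k. Integrating termwise and using F(0) = 0 gives
F(x) = sum_{k>=0} x^(k+1) / (k+1) = sum_{m>=1} x^m / m = -ln(1 - x).
So the coefficient of x^245 is 1/245 = 1/245.

1/245


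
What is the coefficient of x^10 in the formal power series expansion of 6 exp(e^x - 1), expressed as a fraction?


exp(e^x - 1) is the exponential generating function for the Bell numbers Bell_k: exp(e^x - 1) = sum_{k>=0} Bell_k x^k / k!.
So the coefficient of x^10 in 6 exp(e^x - 1) is 6 Bell_10 / 10!.
Computing: Bell_10 = 115975 and 10! = 3628800, giving
6 * 115975/3628800 = 4639/24192.

4639/24192


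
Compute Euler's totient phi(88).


phi(n) counts integers in [1, n] coprime to n. Using the multiplicative formula phi(n) = n * prod_{p | n} (1 - 1/p):
88 = 2^3 * 11, so
phi(88) = 88 * (1 - 1/2) * (1 - 1/11) = 40.

40


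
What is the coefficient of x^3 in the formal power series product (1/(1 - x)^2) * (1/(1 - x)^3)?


Combine the factors: (1/(1 - x)^2) * (1/(1 - x)^3) = 1/(1 - x)^5.
Then use 1/(1 - x)^r = sum_{k>=0} C(k + r - 1, r - 1) x^k with r = 5 and k = 3:
C(7, 4) = 35.

35


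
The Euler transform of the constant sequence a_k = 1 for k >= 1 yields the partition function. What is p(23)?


The Euler transform converts the sequence a_k = 1 into the number of integer partitions.
Using the recurrence or dynamic programming:
p(23) = 1255

1255


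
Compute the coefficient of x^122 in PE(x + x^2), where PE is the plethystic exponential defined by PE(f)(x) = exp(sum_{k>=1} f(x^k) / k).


With f(x) = x + x^2, the exponent is sum_{k>=1} (x^k + x^(2k)) / k = -ln(1 - x) - ln(1 - x^2). Exponentiating:
PE(x + x^2) = 1 / ((1 - x)(1 - x^2)).
This is the generating function for partitions of n into parts of size 1 or 2. The number of 2's can be any j in 0..61, and the rest are 1's, so
[x^122] = floor(122/2) + 1 = 62.

62


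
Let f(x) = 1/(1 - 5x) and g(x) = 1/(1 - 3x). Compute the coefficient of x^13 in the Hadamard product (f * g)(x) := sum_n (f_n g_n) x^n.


f has coefficients f_k = 5^k and g has coefficients g_k = 3^k, so the Hadamard product has coefficient (f*g)_k = 5^k * 3^k = 15^k.
For k = 13: 15^13 = 1946195068359375.

1946195068359375


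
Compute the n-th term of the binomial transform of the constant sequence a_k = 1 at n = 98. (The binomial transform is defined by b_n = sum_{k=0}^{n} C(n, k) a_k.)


With a_k = 1 for all k, b_n = sum_{k=0}^{n} C(n, k) = 2^n by the binomial theorem.
For n = 98: 2^98 = 316912650057057350374175801344.

316912650057057350374175801344


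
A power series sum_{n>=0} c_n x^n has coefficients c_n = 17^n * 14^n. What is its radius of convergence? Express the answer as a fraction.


By the root test (Cauchy-Hadamard), the radius is R = 1 / limsup_n |c_n|^(1/n).
Here |c_n|^(1/n) = (17^n * 14^n)^(1/n) = 17 * 14 = 238 for all n.
So R = 1/238 = 1/238.

1/238


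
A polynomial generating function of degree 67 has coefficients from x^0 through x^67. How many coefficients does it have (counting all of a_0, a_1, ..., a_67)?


A polynomial of degree 67 takes the form a_0 + a_1 x + ... + a_67 x^67.
The number of coefficients is 67 + 1 = 68.

68


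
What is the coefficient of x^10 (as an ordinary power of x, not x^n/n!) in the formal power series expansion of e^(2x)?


The exponential series is e^y = sum_{k>=0} y^k / k!. Substituting y = 2x gives
e^(2x) = sum_{k>=0} 2^k x^k / k!.
So the coefficient of x^n is a^n/n! with a = 2, n = 10:
2^10 / 10! = 1024/3628800 = 4/14175

4/14175


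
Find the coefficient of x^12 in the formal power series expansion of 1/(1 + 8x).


Write 1/(1 + c x) = 1/(1 - (-c) x) and apply the geometric-series identity
1/(1 - y) = sum_{k>=0} y^k to get 1/(1 + c x) = sum_{k>=0} (-c)^k x^k.
So the coefficient of x^k is (-c)^k = (-1)^k * c^k.
Here c = 8 and k = 12:
(-8)^12 = 1 * 68719476736 = 68719476736

68719476736


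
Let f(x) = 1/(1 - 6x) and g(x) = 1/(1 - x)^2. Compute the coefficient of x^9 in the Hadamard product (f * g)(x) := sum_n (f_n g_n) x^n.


f has coefficients f_k = 6^k. For g = 1/(1 - x)^2 the coefficient is g_k = C(k + 1, 1) = k + 1. The Hadamard coefficient is (f * g)_k = 6^k * (k + 1).
For k = 9: 6^9 * 10 = 10077696 * 10 = 100776960.

100776960


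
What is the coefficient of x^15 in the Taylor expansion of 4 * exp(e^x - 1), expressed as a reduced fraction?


exp(e^x - 1) = sum_{k>=0} Bell_k x^k / k!, where Bell_k is the k-th Bell number.
So the coefficient of x^15 is 4 * Bell_15 / 15!.
Computing: Bell_15 = 1382958545 and 15! = 1307674368000, giving
4 * 1382958545/1307674368000 = 276591709/65383718400.

276591709/65383718400


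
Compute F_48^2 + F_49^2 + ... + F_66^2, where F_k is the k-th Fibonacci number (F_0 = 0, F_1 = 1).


There is a standard identity sum_{k=0}^{N} F_k^2 = F_N * F_{N+1} (proved inductively from the telescoping relation F_k^2 = F_k F_{k+1} - F_{k-1} F_k). Then
sum_{k=48}^{66} F_k^2 = F_66 F_67 - F_47 F_48.
Computing: F_66 = 27777890035288, F_67 = 44945570212853, F_47 = 2971215073, F_48 = 4807526976.
Sum = 27777890035288 * 44945570212853 - 2971215073 * 4807526976 = 1248493092661749886895847416.

1248493092661749886895847416


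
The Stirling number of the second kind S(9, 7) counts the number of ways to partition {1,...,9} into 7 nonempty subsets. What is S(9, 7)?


Using the explicit formula S(n,k) = (1/k!) sum_{j=0}^{k} (-1)^(k-j) C(k,j) j^n:
S(9, 7) = 462
Equivalently, S(n,k) is n! times the coefficient of x^n in the EGF (e^x - 1)^k / k!.

462


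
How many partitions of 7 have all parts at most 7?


Using the generating function (1-x)^(-1)(1-x^2)^(-1)...(1-x^7)^(-1),
the coefficient of x^7 counts these restricted partitions.
Result = 15

15


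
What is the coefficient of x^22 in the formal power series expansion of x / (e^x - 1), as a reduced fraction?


The exponential generating function for Bernoulli numbers is
x / (e^x - 1) = sum_{k>=0} B_k x^k / k!.
So the coefficient of x^22 in x / (e^x - 1) is B_22 / 22!.
Computing: B_22 = 854513/138, 22! = 1124000727777607680000, giving
854513/138 / 1124000727777607680000 = 77683/14101100039391805440000.

77683/14101100039391805440000


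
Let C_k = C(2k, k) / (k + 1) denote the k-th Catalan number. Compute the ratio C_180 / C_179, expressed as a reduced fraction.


Using C_k = (2k)! / (k! (k+1)!), the ratio C_{k+1}/C_k simplifies to
C_{k+1}/C_k = [(2k+2)! / ((k+1)! (k+2)!)] * [k! (k+1)! / (2k)!]
 = (2k+2)(2k+1) / ((k+1)(k+2)) = 2(2k+1) / (k+2).
For k = 179: 2(2*179 + 1) / (179 + 2) = 718/181 = 718/181.

718/181


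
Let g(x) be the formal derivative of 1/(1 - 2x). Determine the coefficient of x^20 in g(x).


Differentiate termwise: d/dx sum_{k>=0} 2^k x^k = sum_{k>=1} k 2^k x^(k-1) = sum_{j>=0} (j+1) 2^(j+1) x^j.
Equivalently, d/dx [1/(1 - 2x)] = 2/(1 - 2x)^2.
For j = 20: 21 * 2^21 = 21 * 2097152 = 44040192.

44040192


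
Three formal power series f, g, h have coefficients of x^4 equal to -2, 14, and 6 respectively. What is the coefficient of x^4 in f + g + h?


Series addition is componentwise:
-2 + 14 + 6
= 18

18


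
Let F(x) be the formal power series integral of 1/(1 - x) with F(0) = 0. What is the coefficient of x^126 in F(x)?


1/(1 - x) = sum_{k>=0} x^k. Integrating termwise and using F(0) = 0 gives
F(x) = sum_{k>=0} x^(k+1) / (k+1) = sum_{m>=1} x^m / m = -ln(1 - x).
So the coefficient of x^126 is 1/126 = 1/126.

1/126


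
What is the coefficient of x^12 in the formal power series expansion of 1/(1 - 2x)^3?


The general identity 1/(1 - c x)^r = sum_{k>=0} c^k C(k + r - 1, r - 1) x^k follows by substituting y = c x into 1/(1 - y)^r = sum_{k>=0} C(k + r - 1, r - 1) y^k.
For c = 2, r = 3, k = 12:
2^12 * C(14, 2) = 4096 * 91 = 372736.

372736


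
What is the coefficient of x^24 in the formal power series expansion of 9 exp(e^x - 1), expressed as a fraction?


exp(e^x - 1) is the exponential generating function for the Bell numbers Bell_k: exp(e^x - 1) = sum_{k>=0} Bell_k x^k / k!.
So the coefficient of x^24 in 9 exp(e^x - 1) is 9 Bell_24 / 24!.
Computing: Bell_24 = 445958869294805289 and 24! = 620448401733239439360000, giving
9 * 445958869294805289/620448401733239439360000 = 148652956431601763/22979570434564423680000.

148652956431601763/22979570434564423680000


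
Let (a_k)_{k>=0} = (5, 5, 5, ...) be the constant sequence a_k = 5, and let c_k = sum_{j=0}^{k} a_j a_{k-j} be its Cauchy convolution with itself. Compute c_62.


Since a_j = 5 for all j >= 0, the convolution sum becomes
c_k = sum_{j=0}^{k} 5 * 5 = 25 * (k + 1).
Equivalently, the generating function of (a_k) is 5/(1 - x) and its square is 25/(1 - x)^2 = sum_{k>=0} 25(k + 1) x^k.
For k = 62: 25 * 63 = 1575.

1575


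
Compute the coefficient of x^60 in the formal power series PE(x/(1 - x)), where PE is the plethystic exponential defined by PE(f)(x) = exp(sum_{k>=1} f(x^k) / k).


For f(x) = x/(1 - x) we have
sum_{k>=1} f(x^k) / k = sum_{k>=1} (1/k) * x^k / (1 - x^k) = sum_{k, m >= 1} x^(k m) / k,
which after exponentiating simplifies to
PE(x/(1 - x)) = prod_{k>=1} 1 / (1 - x^k).
This is the generating function for the partition function p(n), so the coefficient of x^60 is p(60).
Computing p(60) by dynamic programming over parts 1, 2, ..., 60: p(60) = 966467.

966467


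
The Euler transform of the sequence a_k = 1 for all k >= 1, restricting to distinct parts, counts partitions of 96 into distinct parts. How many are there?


Partitions of 96 into distinct parts can be computed via generating function.
Product (1+x)(1+x^2)(1+x^3)...
The coefficient of x^96 = 317788

317788


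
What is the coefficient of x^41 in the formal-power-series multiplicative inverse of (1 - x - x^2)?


Let the inverse be f(x) = sum_{k>=0} a_k x^k. From f(x) * (1 - x - x^2) = 1 and matching coefficients:
 x^0: a_0 = 1.
 x^1: a_1 - a_0 = 0, so a_1 = 1.
 x^k (k >= 2): a_k - a_{k-1} - a_{k-2} = 0, i.e. a_k = a_{k-1} + a_{k-2}.
This is the Fibonacci-type recurrence shifted so that a_0 = a_1 = 1.
Iterating: a_0=1, a_1=1, a_2=2, a_3=3, a_4=5, a_5=8, a_6=13, a_7=21, a_8=34, a_9=55, ...
a_41 = 267914296.

267914296


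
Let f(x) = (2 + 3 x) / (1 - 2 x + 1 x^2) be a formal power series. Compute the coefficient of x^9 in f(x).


Write f(x) = sum_{k>=0} a_k x^k. Multiplying both sides by 1 - 2 x + 1 x^2 gives
(1 - 2 x + 1 x^2) sum_{k>=0} a_k x^k = 2 + 3 x.
Matching coefficients:
 x^0: a_0 = 2
 x^1: a_1 - 2 a_0 = 3  =>  a_1 = 2*2 + 3 = 7
 x^k (k >= 2): a_k = 2 a_{k-1} - 1 a_{k-2}.
Iterating: a_2 = 12, a_3 = 17, a_4 = 22, a_5 = 27, a_6 = 32, a_7 = 37, a_8 = 42, a_9 = 47.
So the coefficient of x^9 is 47.

47


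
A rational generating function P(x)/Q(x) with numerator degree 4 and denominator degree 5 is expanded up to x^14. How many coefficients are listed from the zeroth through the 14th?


Expanding up to x^14 gives the coefficients for x^0, x^1, ..., x^14.
That is 14 + 1 = 15 coefficients in total.

15


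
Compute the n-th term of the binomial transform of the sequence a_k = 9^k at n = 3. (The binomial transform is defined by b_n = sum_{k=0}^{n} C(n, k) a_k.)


With a_k = 9^k, b_n = sum_{k=0}^{n} C(n, k) 9^k = (1 + 9)^n by the binomial theorem.
For n = 3: (1 + 9)^3 = 10^3 = 1000.

1000


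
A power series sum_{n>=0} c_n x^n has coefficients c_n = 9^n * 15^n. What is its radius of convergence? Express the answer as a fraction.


By the root test (Cauchy-Hadamard), the radius is R = 1 / limsup_n |c_n|^(1/n).
Here |c_n|^(1/n) = (9^n * 15^n)^(1/n) = 9 * 15 = 135 for all n.
So R = 1/135 = 1/135.

1/135


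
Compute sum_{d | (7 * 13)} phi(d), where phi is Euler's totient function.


First, 7 * 13 = 91. One classical identity is sum_{d | n} phi(d) = n (each k in [1, n] has a unique gcd with n, and among the k's with gcd(k, n) = n/d there are phi(d) of them). So the sum equals 91. We also verify directly:
Divisors of 91: 1, 7, 13, 91.
phi values: 1, 6, 12, 72.
Sum = 91.

91


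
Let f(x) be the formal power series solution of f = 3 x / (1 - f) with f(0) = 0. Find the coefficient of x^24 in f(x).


Apply Lagrange inversion: f = 3 x * phi(f) with phi(t) = 1/(1 - t), so
[x^n] f = 3^n * (1/n) [t^(n-1)] phi(t)^n = 3^n * (1/n) [t^(n-1)] (1 - t)^(-n) = 3^n * (1/n) C(2n - 2, n - 1) = 3^n * C_{n-1}.
For n = 24: C_23 = C(46, 23) / 24 = 8233430727600/24 = 343059613650.
With the 3^24 = 282429536481 factor, the coefficient is 282429536481 * 343059613650 = 96890167668520440565650.

96890167668520440565650


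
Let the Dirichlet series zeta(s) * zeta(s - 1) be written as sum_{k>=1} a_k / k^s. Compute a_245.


Convolution gives a_k = sum_{d | k} d * 1 = sum_{d | k} d = sigma(k), the sum of positive divisors of k.
For k = 245, the divisors are 1, 5, 7, 35, 49, 245, so
sigma(245) = 1 + 5 + 7 + 35 + 49 + 245 = 342.

342


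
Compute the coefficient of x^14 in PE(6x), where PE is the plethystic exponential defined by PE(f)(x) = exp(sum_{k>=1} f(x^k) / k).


With f(x) = 6x, the exponent is sum_{k>=1} 6 x^k / k = 6 * (-ln(1 - x)). Exponentiating:
PE(6x) = exp(-6 ln(1 - x)) = 1/(1 - x)^6.
By the negative binomial expansion, [x^n] 1/(1 - x)^6 = C(n + 5, 5).
For n = 14: C(19, 5) = 11628.

11628


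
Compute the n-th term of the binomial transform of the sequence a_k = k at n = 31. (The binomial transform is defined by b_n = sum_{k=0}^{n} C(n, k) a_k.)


With a_k = k, b_n = sum_{k=0}^{n} C(n, k) k. Using k * C(n, k) = n * C(n-1, k-1) gives b_n = n * sum_{k>=1} C(n-1, k-1) = n * 2^(n-1).
For n = 31: 31 * 2^30 = 31 * 1073741824 = 33285996544.

33285996544


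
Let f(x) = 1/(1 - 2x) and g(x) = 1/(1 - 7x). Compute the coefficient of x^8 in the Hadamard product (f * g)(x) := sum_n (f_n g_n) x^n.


f has coefficients f_k = 2^k and g has coefficients g_k = 7^k, so the Hadamard product has coefficient (f*g)_k = 2^k * 7^k = 14^k.
For k = 8: 14^8 = 1475789056.

1475789056


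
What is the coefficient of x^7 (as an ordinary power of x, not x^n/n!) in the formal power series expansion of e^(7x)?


The exponential series is e^y = sum_{k>=0} y^k / k!. Substituting y = 7x gives
e^(7x) = sum_{k>=0} 7^k x^k / k!.
So the coefficient of x^n is a^n/n! with a = 7, n = 7:
7^7 / 7! = 823543/5040 = 117649/720

117649/720


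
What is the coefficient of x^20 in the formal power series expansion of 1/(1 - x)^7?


The negative binomial / multiset identity is
1/(1 - x)^r = sum_{k>=0} C(k + r - 1, r - 1) x^k.
Here r = 7 and k = 20, so the coefficient is
C(20 + 6, 6) = C(26, 6)
= 230230

230230


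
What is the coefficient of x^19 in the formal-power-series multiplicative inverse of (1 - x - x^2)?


Let the inverse be f(x) = sum_{k>=0} a_k x^k. From f(x) * (1 - x - x^2) = 1 and matching coefficients:
 x^0: a_0 = 1.
 x^1: a_1 - a_0 = 0, so a_1 = 1.
 x^k (k >= 2): a_k - a_{k-1} - a_{k-2} = 0, i.e. a_k = a_{k-1} + a_{k-2}.
This is the Fibonacci-type recurrence shifted so that a_0 = a_1 = 1.
Iterating: a_0=1, a_1=1, a_2=2, a_3=3, a_4=5, a_5=8, a_6=13, a_7=21, a_8=34, a_9=55, ...
a_19 = 6765.

6765


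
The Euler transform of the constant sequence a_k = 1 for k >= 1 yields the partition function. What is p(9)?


The Euler transform converts the sequence a_k = 1 into the number of integer partitions.
Using the recurrence or dynamic programming:
p(9) = 30

30


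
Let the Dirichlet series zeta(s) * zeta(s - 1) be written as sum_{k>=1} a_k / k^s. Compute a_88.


Convolution gives a_k = sum_{d | k} d * 1 = sum_{d | k} d = sigma(k), the sum of positive divisors of k.
For k = 88, the divisors are 1, 2, 4, 8, 11, 22, 44, 88, so
sigma(88) = 1 + 2 + 4 + 8 + 11 + 22 + 44 + 88 = 180.

180


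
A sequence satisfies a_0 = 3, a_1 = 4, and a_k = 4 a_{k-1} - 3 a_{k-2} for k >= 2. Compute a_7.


The characteristic equation is t^2 - 4 t + 3 = 0, with roots r_1 = 3 and r_2 = 1 (so c_1 = r_1 + r_2, c_2 = -r_1 r_2 as required).
One can use the closed form a_n = A r_1^n + B r_2^n, but direct iteration is more reliable:
a_0 = 3, a_1 = 4, a_2 = 7, a_3 = 16, a_4 = 43, a_5 = 124, a_6 = 367, a_7 = 1096.
So a_7 = 1096.

1096


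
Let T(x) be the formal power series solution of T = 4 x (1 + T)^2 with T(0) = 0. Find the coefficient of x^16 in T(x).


Apply the Lagrange inversion formula: if T = 4 x * phi(T) with phi(t) = (1 + t)^2, then [x^n] T = 4^n * (1/n) [t^(n-1)] phi(t)^n = 4^n * (1/n) [t^(n-1)] (1 + t)^(2n) = 4^n * (1/n) C(2n, n-1).
Using the identity C(2n, n-1) = C(2n, n) * n / (n+1), the unscaled factor equals C(2n, n) / (n+1) = C_n, the n-th Catalan number.
For n = 16: C_16 = C(32, 16) / 17 = 601080390/17 = 35357670.
With the 4^16 = 4294967296 factor, the coefficient is 4294967296 * 35357670 = 151860036312760320.

151860036312760320


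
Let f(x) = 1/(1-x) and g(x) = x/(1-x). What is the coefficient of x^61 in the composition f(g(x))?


First simplify the composition: f(g(x)) = 1/(1 - x/(1-x)) = (1-x)/((1-x) - x) = (1-x)/(1-2x).
Now extract the coefficient. Write (1-x)/(1-2x) = 1/(1-2x) - x/(1-2x).
The coefficient of x^n in 1/(1-2x) is 2^n, and in x/(1-2x) is 2^(n-1) (for n >= 1).
So the coefficient of x^61 is 2^61 - 2^60 = 2305843009213693952 - 1152921504606846976 = 1152921504606846976.

1152921504606846976


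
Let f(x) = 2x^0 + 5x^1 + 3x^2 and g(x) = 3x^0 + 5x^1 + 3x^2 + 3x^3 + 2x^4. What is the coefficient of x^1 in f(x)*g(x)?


Cauchy product at x^1:
2*5 + 5*3
= 25

25


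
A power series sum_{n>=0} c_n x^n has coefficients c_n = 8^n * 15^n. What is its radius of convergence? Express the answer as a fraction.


By the root test (Cauchy-Hadamard), the radius is R = 1 / limsup_n |c_n|^(1/n).
Here |c_n|^(1/n) = (8^n * 15^n)^(1/n) = 8 * 15 = 120 for all n.
So R = 1/120 = 1/120.

1/120


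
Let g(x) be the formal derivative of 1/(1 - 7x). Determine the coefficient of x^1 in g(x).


Differentiate termwise: d/dx sum_{k>=0} 7^k x^k = sum_{k>=1} k 7^k x^(k-1) = sum_{j>=0} (j+1) 7^(j+1) x^j.
Equivalently, d/dx [1/(1 - 7x)] = 7/(1 - 7x)^2.
For j = 1: 2 * 7^2 = 2 * 49 = 98.

98


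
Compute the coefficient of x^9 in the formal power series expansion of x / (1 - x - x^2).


Let f(x) = sum_{k>=0} a_k x^k. Multiplying f(x) * (1 - x - x^2) = x and matching coefficients gives a_0 = 0, a_1 = 1, and a_k = a_{k-1} + a_{k-2} for k >= 2. These are the Fibonacci numbers F_k.
Iterating from F_0 = 0, F_1 = 1:
F_0=0, F_1=1, F_2=1, F_3=2, F_4=3, F_5=5, F_6=8, F_7=13, F_8=21, F_9=34
F_9 = 34.

34


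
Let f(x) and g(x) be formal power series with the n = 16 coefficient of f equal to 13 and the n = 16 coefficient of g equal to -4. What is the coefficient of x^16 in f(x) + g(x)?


Addition of formal power series is termwise.
The coefficient of x^16 in f + g = 13 + -4
= 9

9


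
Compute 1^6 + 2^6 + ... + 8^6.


This power sum has a closed form given by Faulhaber's formula
sum_{k=1}^{m} k^p = (1 / (p + 1)) * sum_{j=0}^{p} C(p + 1, j) B_j m^(p + 1 - j),
but for small m direct computation is fastest:
1 + 64 + 729 + 4096 + 15625 + 46656 + 117649 + 262144 = 446964.

446964


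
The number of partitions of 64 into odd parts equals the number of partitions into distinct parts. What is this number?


Computing partitions of 64 into odd parts (1, 3, 5, ...):
Using the generating function prod_{k>=0} 1/(1-x^(2k+1)),
the count is 16444

16444


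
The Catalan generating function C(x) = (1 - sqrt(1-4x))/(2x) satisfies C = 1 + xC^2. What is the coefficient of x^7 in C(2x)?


Substituting x -> 2x scales the n-th coefficient by 2^n, so [x^7] C(2x) = 2^7 * C_7.
C_7 = C(2*7, 7)/(8) = 3432/8 = 429.
So 2^7 * 429 = 128 * 429 = 54912.

54912


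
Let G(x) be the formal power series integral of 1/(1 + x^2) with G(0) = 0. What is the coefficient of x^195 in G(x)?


1/(1 + x^2) = sum_{j>=0} (-1)^j x^(2j). Integrating termwise with G(0) = 0:
G(x) = sum_{j>=0} (-1)^j x^(2j+1) / (2j+1) = arctan(x).
Only odd powers are nonzero. For x^195 write 195 = 2*97 + 1, giving
(-1)^97 / 195 = -1/195 = -1/195.

-1/195


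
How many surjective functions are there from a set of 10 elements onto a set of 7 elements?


By inclusion-exclusion on which target elements are missed, the number of surjections from an n-set onto a k-set is
surj(n, k) = sum_{j=0}^{k} (-1)^j C(k, j) (k - j)^n.
Equivalently surj(n, k) = k! * S(n, k), where S(n, k) is the Stirling number of the second kind.
For n = 10, k = 7:
S(10, 7) = 5880, so
surj = 7! * 5880 = 5040 * 5880 = 29635200.

29635200


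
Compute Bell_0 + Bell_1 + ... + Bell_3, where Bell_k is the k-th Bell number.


Recall Bell_k counts set partitions of a k-set (with Bell_0 = 1 by convention).
Bell_0 through Bell_3: 1, 1, 2, 5
Sum = 1 + 1 + 2 + 5 = 9.

9


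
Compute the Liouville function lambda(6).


The Liouville function is lambda(k) = (-1)^Omega(k), where Omega(k) counts the prime factors of k with multiplicity.
Factoring: 6 = 2 * 3, so Omega(6) = 2.
lambda(6) = (-1)^2 = 1.

1


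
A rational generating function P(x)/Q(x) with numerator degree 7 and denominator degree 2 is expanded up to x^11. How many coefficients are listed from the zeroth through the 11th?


Expanding up to x^11 gives the coefficients for x^0, x^1, ..., x^11.
That is 11 + 1 = 12 coefficients in total.

12


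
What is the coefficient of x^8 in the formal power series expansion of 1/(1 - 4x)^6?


The general identity 1/(1 - c x)^r = sum_{k>=0} c^k C(k + r - 1, r - 1) x^k follows by substituting y = c x into 1/(1 - y)^r = sum_{k>=0} C(k + r - 1, r - 1) y^k.
For c = 4, r = 6, k = 8:
4^8 * C(13, 5) = 65536 * 1287 = 84344832.

84344832


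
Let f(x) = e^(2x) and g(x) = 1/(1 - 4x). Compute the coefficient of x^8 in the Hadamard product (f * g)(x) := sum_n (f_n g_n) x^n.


Expanding: f_k = 2^k/k! (from e^(2x)) and g_k = 4^k (from 1/(1 - 4x)). So the Hadamard coefficient (f * g)_k = 2^k 4^k / k! = (8)^k / k!.
For k = 8: 8^8/8! = 16777216/40320 = 131072/315.

131072/315


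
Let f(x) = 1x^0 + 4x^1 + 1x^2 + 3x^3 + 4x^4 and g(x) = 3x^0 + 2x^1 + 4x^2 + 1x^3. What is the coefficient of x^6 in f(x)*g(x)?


Cauchy product at x^6:
3*1 + 4*4
= 19

19


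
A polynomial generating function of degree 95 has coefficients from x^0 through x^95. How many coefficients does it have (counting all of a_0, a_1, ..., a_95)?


A polynomial of degree 95 takes the form a_0 + a_1 x + ... + a_95 x^95.
The number of coefficients is 95 + 1 = 96.

96


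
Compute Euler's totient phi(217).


phi(n) counts integers in [1, n] coprime to n. Using the multiplicative formula phi(n) = n * prod_{p | n} (1 - 1/p):
217 = 7 * 31, so
phi(217) = 217 * (1 - 1/7) * (1 - 1/31) = 180.

180


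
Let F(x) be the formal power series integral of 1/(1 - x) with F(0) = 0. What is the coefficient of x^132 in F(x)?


1/(1 - x) = sum_{k>=0} x^k. Integrating termwise and using F(0) = 0 gives
F(x) = sum_{k>=0} x^(k+1) / (k+1) = sum_{m>=1} x^m / m = -ln(1 - x).
So the coefficient of x^132 is 1/132 = 1/132.

1/132


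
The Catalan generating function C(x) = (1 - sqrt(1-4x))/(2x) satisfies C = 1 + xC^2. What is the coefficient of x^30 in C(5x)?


Substituting x -> 5x scales the n-th coefficient by 5^n, so [x^30] C(5x) = 5^30 * C_30.
C_30 = C(2*30, 30)/(31) = 118264581564861424/31 = 3814986502092304.
So 5^30 * 3814986502092304 = 931322574615478515625 * 3814986502092304 = 3552983051251903176307678222656250000.

3552983051251903176307678222656250000


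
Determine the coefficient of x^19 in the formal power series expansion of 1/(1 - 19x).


The geometric series identity gives 1/(1 - c x) = sum_{k>=0} c^k x^k, so the coefficient of x^k is c^k.
Here c = 19 and k = 19.
Computing: 19^19 = 1978419655660313589123979

1978419655660313589123979


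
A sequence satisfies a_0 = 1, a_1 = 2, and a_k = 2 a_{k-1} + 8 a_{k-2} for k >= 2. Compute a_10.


The characteristic equation is t^2 - 2 t - 8 = 0, with roots r_1 = 4 and r_2 = -2 (so c_1 = r_1 + r_2, c_2 = -r_1 r_2 as required).
One can use the closed form a_n = A r_1^n + B r_2^n, but direct iteration is more reliable:
a_0 = 1, a_1 = 2, a_2 = 12, a_3 = 40, a_4 = 176, a_5 = 672, a_6 = 2752, a_7 = 10880, a_8 = 43776, a_9 = 174592, a_10 = 699392.
So a_10 = 699392.

699392


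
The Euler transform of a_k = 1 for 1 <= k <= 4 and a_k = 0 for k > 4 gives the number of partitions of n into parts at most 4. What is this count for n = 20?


Partitions of 20 into parts at most 4:
Using generating function (1-x)^(-1)(1-x^2)^(-1)...(1-x^4)^(-1),
the coefficient of x^20 = 108

108


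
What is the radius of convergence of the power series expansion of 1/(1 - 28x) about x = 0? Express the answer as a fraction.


Expanding 1/(1 - 28x) = sum_{k>=0} 28^k x^k, the series converges when |28x| < 1, i.e., |x| < 1/28.
So the radius of convergence is 1/28 = 1/28.

1/28


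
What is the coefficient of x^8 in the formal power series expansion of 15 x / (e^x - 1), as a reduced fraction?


The exponential generating function for Bernoulli numbers is
x / (e^x - 1) = sum_{k>=0} B_k x^k / k!.
So the coefficient of x^8 in 15 x / (e^x - 1) is 15 B_8 / 8!.
Computing: B_8 = -1/30, 8! = 40320, giving
15 * -1/30 / 40320 = -1/80640.

-1/80640


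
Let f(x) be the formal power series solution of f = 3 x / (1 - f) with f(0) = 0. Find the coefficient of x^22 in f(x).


Apply Lagrange inversion: f = 3 x * phi(f) with phi(t) = 1/(1 - t), so
[x^n] f = 3^n * (1/n) [t^(n-1)] phi(t)^n = 3^n * (1/n) [t^(n-1)] (1 - t)^(-n) = 3^n * (1/n) C(2n - 2, n - 1) = 3^n * C_{n-1}.
For n = 22: C_21 = C(42, 21) / 22 = 538257874440/22 = 24466267020.
With the 3^22 = 31381059609 factor, the coefficient is 31381059609 * 24466267020 = 767777383764330795180.

767777383764330795180


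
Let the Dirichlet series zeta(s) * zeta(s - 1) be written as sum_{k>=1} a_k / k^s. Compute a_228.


Convolution gives a_k = sum_{d | k} d * 1 = sum_{d | k} d = sigma(k), the sum of positive divisors of k.
For k = 228, the divisors are 1, 2, 3, 4, 6, 12, 19, 38, 57, 76, 114, 228, so
sigma(228) = 1 + 2 + 3 + 4 + 6 + 12 + 19 + 38 + 57 + 76 + 114 + 228 = 560.

560


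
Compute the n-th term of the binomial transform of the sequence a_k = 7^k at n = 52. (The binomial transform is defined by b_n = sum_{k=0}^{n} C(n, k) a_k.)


With a_k = 7^k, b_n = sum_{k=0}^{n} C(n, k) 7^k = (1 + 7)^n by the binomial theorem.
For n = 52: (1 + 7)^52 = 8^52 = 91343852333181432387730302044767688728495783936.

91343852333181432387730302044767688728495783936


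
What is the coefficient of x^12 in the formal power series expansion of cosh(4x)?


The Maclaurin series is cosh(t) = sum_{m>=0} t^(2m) / (2m)!, so substituting t = 4x, only even powers of x are nonzero, with coefficient of x^(2m) equal to 4^(2m) / (2m)!.
For x^12 the coefficient is 4^12/12! = 16777216/479001600 = 16384/467775.

16384/467775


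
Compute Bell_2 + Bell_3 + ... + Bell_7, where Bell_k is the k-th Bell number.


Recall Bell_k counts set partitions of a k-set (with Bell_0 = 1 by convention).
Bell_2 through Bell_7: 2, 5, 15, 52, 203, 877
Sum = 2 + 5 + 15 + 52 + 203 + 877 = 1154.

1154


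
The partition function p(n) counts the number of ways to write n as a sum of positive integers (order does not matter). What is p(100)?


Using the generating function prod_{k>=1} 1/(1-x^k), we compute p(100).
By dynamic programming over parts 1 through 100:
p(100) = 190569292

190569292


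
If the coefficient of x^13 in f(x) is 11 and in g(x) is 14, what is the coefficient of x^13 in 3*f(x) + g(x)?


Scalar multiplication scales coefficients: 3 * 11 = 33.
Then add the g coefficient: 33 + 14
= 47

47


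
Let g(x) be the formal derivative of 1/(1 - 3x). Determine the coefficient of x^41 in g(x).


Differentiate termwise: d/dx sum_{k>=0} 3^k x^k = sum_{k>=1} k 3^k x^(k-1) = sum_{j>=0} (j+1) 3^(j+1) x^j.
Equivalently, d/dx [1/(1 - 3x)] = 3/(1 - 3x)^2.
For j = 41: 42 * 3^42 = 42 * 109418989131512359209 = 4595597543523519086778.

4595597543523519086778


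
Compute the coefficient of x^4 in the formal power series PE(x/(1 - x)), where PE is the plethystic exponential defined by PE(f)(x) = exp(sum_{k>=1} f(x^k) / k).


For f(x) = x/(1 - x) we have
sum_{k>=1} f(x^k) / k = sum_{k>=1} (1/k) * x^k / (1 - x^k) = sum_{k, m >= 1} x^(k m) / k,
which after exponentiating simplifies to
PE(x/(1 - x)) = prod_{k>=1} 1 / (1 - x^k).
This is the generating function for the partition function p(n), so the coefficient of x^4 is p(4).
Computing p(4) by dynamic programming over parts 1, 2, ..., 4: p(4) = 5.

5
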